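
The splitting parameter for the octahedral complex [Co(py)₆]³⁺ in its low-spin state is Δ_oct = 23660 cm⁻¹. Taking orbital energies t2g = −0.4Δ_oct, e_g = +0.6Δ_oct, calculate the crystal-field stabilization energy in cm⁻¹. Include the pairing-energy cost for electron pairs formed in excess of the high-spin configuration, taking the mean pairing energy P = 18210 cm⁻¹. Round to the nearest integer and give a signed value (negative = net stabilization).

py is neutral, so the +3 overall charge sits on Co: oxidation state +3.
Co is in group 9, so Co³⁺ is d⁶ (9 − 3 = 6).
The d⁶ electrons fill as t2g^6 e_g^0.
The orbital stabilization is -2.4Δ_oct = -2.4 × 23660 = -56784 cm⁻¹.
Relative to high-spin t2g^4 e_g^2 (1 paired), the low-spin configuration has 2 additional pairs, contributing +2 × 18210 = +36420 cm⁻¹.
Overall CFSE = -56784 + 36420 = -20364 cm⁻¹.

-20364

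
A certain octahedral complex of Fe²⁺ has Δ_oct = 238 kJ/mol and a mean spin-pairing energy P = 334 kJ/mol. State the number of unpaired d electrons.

4

Fe sits in group 8; removing 2 electrons leaves Fe²⁺ with 8 − 2 = 6 d electrons.
Here Δ_oct < P (238 < 334), so the high-spin state is favoured.
Configuration: t₂g⁴ eg².
Unpaired electrons: 4.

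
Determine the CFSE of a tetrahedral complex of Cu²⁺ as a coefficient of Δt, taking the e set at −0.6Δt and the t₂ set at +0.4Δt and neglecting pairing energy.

Cu is in group 11, so Cu²⁺ is d⁹ (11 − 2 = 9).
With tetrahedral geometry the complex is necessarily high-spin.
Configuration: e⁴ t₂⁵.
CFSE = 4(-0.6Δt) + 5(0.4Δt) = -2.4Δt + 2.0Δt = -0.4Δt.

-0.4 Δt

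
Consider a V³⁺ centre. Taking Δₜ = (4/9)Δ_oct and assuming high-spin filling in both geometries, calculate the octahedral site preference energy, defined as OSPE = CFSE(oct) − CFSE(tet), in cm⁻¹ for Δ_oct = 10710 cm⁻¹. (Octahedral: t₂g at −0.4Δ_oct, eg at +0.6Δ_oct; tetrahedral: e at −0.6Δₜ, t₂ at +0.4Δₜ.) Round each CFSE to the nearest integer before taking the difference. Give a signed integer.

V³⁺: group 5, so d-count = 5 − 3 = 2.
Octahedral (high-spin): t₂g² eg⁰, CFSE = 2(−0.4) + 0(+0.6) = -0.8Δ_oct = -0.8 × 10710 = -8568 cm⁻¹.
In a tetrahedral site the filling is e² t₂⁰: CFSE(tet) = -1.2Δₜ = -1.2 × (4/9)(10710) = -5712 cm⁻¹.
OSPE = -8568 − (-5712) = -2856 cm⁻¹.

-2856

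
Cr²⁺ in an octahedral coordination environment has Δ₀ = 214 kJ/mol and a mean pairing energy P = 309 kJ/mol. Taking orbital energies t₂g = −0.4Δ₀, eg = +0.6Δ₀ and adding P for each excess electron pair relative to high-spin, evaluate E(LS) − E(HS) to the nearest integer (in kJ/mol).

Cr²⁺: group 6, so d-count = 6 − 2 = 4.
High-spin: t₂g³ eg¹, CFSE = -0.6Δ₀ = -128 kJ/mol.
Low-spin t₂g⁴ eg⁰ gives -1.6Δ₀ = -342 kJ/mol, but forming 1 extra pair costs 1P = 309 kJ/mol, so E(LS) = -342 + 309 = -33 kJ/mol.
The difference is -33 − (-128) = 95 kJ/mol, so high-spin lies lower.

95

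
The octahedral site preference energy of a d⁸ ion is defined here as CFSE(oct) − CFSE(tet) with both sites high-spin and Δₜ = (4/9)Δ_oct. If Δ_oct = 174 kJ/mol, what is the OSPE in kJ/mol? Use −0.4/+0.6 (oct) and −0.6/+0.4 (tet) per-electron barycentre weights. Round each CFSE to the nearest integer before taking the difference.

-147

In an octahedral site d⁸ (HS) is t₂g⁶ eg², giving CFSE(oct) = -1.2Δ_oct = -209 kJ/mol.
In a tetrahedral site the filling is e⁴ t₂⁴: CFSE(tet) = -0.8Δₜ = -0.8 × (4/9)(174) = -62 kJ/mol.
OSPE = CFSE(oct) − CFSE(tet) = -209 − (-62) = -147 kJ/mol.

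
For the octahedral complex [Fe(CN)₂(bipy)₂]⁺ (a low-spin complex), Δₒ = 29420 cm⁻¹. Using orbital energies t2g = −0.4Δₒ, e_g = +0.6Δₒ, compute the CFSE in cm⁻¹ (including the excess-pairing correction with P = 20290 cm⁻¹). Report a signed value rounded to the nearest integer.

-18260

Ligand charges: 2×(-1) from CN⁻ and 2×(+0) from bipy sum to -2; with overall charge +1, Fe is +3.
Group 8 minus oxidation state +3 gives a d⁵ configuration for Fe³⁺.
Electron filling gives t2g^5 e_g^0.
CFSE(orbital) = 5×(-0.4Δₒ) + 0×(0.6Δₒ) = -2.0Δₒ; with Δₒ = 29420 cm⁻¹ that is -58840 cm⁻¹.
Relative to high-spin t2g^3 e_g^2 (0 paired), the low-spin configuration has 2 additional pairs, contributing +2 × 20290 = +40580 cm⁻¹.
Net CFSE = -58840 + 40580 = -18260 cm⁻¹.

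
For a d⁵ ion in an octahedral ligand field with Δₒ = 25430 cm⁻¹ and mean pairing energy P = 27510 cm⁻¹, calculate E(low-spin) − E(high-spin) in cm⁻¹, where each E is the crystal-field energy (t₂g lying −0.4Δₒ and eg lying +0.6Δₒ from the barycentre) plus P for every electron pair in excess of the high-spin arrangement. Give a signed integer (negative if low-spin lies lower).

4160

High-spin d⁵ fills as t₂g³ eg² with CFSE 3(−0.4) + 2(+0.6) = 0.0Δₒ = 0 cm⁻¹.
Low-spin t₂g⁵ eg⁰ gives -2.0Δₒ = -50860 cm⁻¹, but forming 2 extra pairs costs 2P = 55020 cm⁻¹, so E(LS) = -50860 + 55020 = 4160 cm⁻¹.
Thus E(LS) − E(HS) = 4160 cm⁻¹.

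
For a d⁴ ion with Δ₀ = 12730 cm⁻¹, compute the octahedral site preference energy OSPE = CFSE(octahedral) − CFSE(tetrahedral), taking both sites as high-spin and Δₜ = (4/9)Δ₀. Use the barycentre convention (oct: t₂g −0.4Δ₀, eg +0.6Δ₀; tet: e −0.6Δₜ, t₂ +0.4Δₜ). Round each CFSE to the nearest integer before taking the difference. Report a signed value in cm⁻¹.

Octahedral high-spin t₂g³ eg¹: CFSE = -0.6 × 12730 = -7638 cm⁻¹.
Tetrahedral: e² t₂², CFSE = 2(−0.6) + 2(+0.4) = -0.4Δₜ = -0.4 × (4/9) × 12730 = -2263 cm⁻¹.
OSPE = CFSE(oct) − CFSE(tet) = -7638 − (-2263) = -5375 cm⁻¹.

-5375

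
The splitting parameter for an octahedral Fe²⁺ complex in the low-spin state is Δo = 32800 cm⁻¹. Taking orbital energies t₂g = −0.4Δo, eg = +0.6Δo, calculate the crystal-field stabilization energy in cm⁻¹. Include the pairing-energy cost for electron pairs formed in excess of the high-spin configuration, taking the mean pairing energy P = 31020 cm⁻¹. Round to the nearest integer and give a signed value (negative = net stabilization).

Group 8 minus oxidation state +2 gives a d⁶ configuration for Fe²⁺.
The d⁶ electrons fill as t₂g⁶ eg⁰.
The orbital stabilization is -2.4Δo = -2.4 × 32800 = -78720 cm⁻¹.
Pairing penalty: 3 pairs vs 1 in the high-spin reference → 2 extra × P = 62040 cm⁻¹.
Overall CFSE = -78720 + 62040 = -16680 cm⁻¹.

-16680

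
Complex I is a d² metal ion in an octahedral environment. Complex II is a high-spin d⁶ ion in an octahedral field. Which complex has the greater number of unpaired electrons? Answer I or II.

I: t₂g² eg⁰ → 2 unpaired.
II: t₂g⁴ eg² → 4 unpaired.
So II has more unpaired electrons.

II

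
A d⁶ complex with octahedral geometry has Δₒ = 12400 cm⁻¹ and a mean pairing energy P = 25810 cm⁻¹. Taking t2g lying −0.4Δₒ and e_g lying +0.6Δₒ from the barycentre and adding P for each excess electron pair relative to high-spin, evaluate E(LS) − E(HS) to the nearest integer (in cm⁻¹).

26820

High-spin d⁶ fills as t2g^4 e_g^2 with CFSE 4(−0.4) + 2(+0.6) = -0.4Δₒ = -4960 cm⁻¹.
Low-spin t2g^6 e_g^0 gives -2.4Δₒ = -29760 cm⁻¹, but forming 2 extra pairs costs 2P = 51620 cm⁻¹, so E(LS) = -29760 + 51620 = 21860 cm⁻¹.
Thus E(LS) − E(HS) = 26820 cm⁻¹.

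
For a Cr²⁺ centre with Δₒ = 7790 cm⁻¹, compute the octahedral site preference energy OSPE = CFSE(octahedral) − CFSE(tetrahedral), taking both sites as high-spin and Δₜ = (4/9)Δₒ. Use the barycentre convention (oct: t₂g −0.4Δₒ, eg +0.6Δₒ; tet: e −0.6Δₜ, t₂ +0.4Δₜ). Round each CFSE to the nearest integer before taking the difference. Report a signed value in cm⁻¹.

Cr is in group 6, so Cr²⁺ is d⁴ (6 − 2 = 4).
Octahedral high-spin t2g^3 e_g^1: CFSE = -0.6 × 7790 = -4674 cm⁻¹.
In a tetrahedral site the filling is e^2 t2^2: CFSE(tet) = -0.4Δₜ = -0.4 × (4/9)(7790) = -1385 cm⁻¹.
OSPE = CFSE(oct) − CFSE(tet) = -4674 − (-1385) = -3289 cm⁻¹.

-3289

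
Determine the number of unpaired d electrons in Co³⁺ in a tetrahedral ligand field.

4

Co sits in group 9; removing 3 electrons leaves Co³⁺ with 9 − 3 = 6 d electrons.
Tetrahedral splitting is small, so the complex is high-spin.
Configuration: e^3 t2^3, giving 4 unpaired electrons.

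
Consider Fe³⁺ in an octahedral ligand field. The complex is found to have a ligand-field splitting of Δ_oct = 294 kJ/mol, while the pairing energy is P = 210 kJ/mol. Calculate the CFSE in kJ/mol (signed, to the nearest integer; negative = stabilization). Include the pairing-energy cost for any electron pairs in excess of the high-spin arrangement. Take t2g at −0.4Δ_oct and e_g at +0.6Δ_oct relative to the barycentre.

-168

Fe sits in group 8; removing 3 electrons leaves Fe³⁺ with 8 − 3 = 5 d electrons.
Here Δ_oct > P (294 > 210), so the low-spin state is favoured.
That gives t2g^5 e_g^0.
Orbital CFSE = -2.0Δ_oct = -2.0 × 294 = -588 kJ/mol.
Excess pairs vs high-spin: 2 − 0 = 2; pairing cost = +420 kJ/mol.
Net CFSE = -588 + 420 = -168 kJ/mol.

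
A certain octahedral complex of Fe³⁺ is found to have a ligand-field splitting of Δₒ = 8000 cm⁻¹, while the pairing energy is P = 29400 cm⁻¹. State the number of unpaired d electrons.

5

Fe³⁺: group 8, so d-count = 8 − 3 = 5.
Δₒ < P, so pairing is avoided: the ground state is high-spin.
Filling d⁵ accordingly: t2g^3 e_g^2.
Unpaired electrons: 5.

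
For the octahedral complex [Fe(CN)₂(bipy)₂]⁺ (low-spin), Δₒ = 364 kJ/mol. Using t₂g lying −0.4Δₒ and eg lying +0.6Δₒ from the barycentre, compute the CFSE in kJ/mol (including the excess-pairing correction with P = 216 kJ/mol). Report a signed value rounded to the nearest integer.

-296

Ligand charges: 2×(-1) from CN⁻ and 2×(+0) from bipy sum to -2; with overall charge +1, Fe is +3.
Fe³⁺: group 8, so d-count = 8 − 3 = 5.
The d⁵ electrons fill as t₂g⁵ eg⁰.
The orbital stabilization is -2.0Δₒ = -2.0 × 364 = -728 kJ/mol.
High-spin d⁵ would be t₂g³ eg² with 0 pairs; low-spin has 2, so 2 excess pairs cost +2P = +432 kJ/mol.
Overall CFSE = -728 + 432 = -296 kJ/mol.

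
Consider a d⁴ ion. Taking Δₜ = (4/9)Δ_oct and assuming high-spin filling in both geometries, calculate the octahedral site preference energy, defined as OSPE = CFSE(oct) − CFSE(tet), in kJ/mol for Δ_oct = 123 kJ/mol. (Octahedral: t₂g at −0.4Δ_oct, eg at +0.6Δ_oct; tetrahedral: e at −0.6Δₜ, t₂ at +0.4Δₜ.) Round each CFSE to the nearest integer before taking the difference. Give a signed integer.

Octahedral (high-spin): t2g^3 e_g^1, CFSE = 3(−0.4) + 1(+0.6) = -0.6Δ_oct = -0.6 × 123 = -74 kJ/mol.
Tetrahedral: e^2 t2^2, CFSE = 2(−0.6) + 2(+0.4) = -0.4Δₜ = -0.4 × (4/9) × 123 = -22 kJ/mol.
OSPE = -74 − (-22) = -52 kJ/mol.

-52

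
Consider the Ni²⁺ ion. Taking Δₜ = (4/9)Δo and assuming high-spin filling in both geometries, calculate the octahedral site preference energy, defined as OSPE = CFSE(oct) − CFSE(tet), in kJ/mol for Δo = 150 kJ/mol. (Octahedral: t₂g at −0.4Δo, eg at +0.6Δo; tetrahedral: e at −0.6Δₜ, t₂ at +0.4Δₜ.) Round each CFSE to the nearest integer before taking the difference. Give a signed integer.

-127

Ni is in group 10, so Ni²⁺ is d⁸ (10 − 2 = 8).
In an octahedral site d⁸ (HS) is t2g^6 e_g^2, giving CFSE(oct) = -1.2Δo = -180 kJ/mol.
Tetrahedral e^4 t2^4 gives -0.8Δₜ = -0.8 × (4/9) × 150 = -53 kJ/mol.
OSPE = CFSE(oct) − CFSE(tet) = -180 − (-53) = -127 kJ/mol.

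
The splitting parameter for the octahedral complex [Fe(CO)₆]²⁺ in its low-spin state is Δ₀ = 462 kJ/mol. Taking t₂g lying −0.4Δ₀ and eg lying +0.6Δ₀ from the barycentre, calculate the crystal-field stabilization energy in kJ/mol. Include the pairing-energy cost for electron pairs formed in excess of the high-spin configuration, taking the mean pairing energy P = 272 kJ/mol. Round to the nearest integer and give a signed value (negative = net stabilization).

CO is neutral, so the +2 overall charge sits on Fe: oxidation state +2.
Fe²⁺: group 8, so d-count = 8 − 2 = 6.
Electron filling gives t₂g⁶ eg⁰.
Orbital CFSE = 6(-0.4) + 0(0.6) = -2.4Δ₀ = -2.4 × 462 = -1109 kJ/mol.
Pairing penalty: 3 pairs vs 1 in the high-spin reference → 2 extra × P = 544 kJ/mol.
Net CFSE = -1109 + 544 = -565 kJ/mol.

-565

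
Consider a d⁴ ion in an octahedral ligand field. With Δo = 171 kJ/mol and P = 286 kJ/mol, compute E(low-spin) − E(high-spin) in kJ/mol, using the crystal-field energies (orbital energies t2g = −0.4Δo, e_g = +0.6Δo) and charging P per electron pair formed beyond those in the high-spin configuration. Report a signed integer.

High-spin d⁴ fills as t2g^3 e_g^1 with CFSE 3(−0.4) + 1(+0.6) = -0.6Δo = -103 kJ/mol.
For low-spin the configuration is t2g^4 e_g^0: orbital energy -1.6 × 171 = -274 kJ/mol, and 1 additional pair relative to high-spin adds 286 kJ/mol, giving 12 kJ/mol.
The difference is 12 − (-103) = 115 kJ/mol, so high-spin lies lower.

115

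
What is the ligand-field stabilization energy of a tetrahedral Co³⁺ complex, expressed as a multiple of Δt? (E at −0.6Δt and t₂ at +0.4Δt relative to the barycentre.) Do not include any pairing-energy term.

-0.6 Δt

Co sits in group 9; removing 3 electrons leaves Co³⁺ with 9 − 3 = 6 d electrons.
Tetrahedral fields are weak (Δₜ ≈ 4/9 Δₒ), so electrons fill high-spin.
Configuration: e³ t₂³.
CFSE = 3(-0.6Δt) + 3(0.4Δt) = -1.8Δt + 1.2Δt = -0.6Δt.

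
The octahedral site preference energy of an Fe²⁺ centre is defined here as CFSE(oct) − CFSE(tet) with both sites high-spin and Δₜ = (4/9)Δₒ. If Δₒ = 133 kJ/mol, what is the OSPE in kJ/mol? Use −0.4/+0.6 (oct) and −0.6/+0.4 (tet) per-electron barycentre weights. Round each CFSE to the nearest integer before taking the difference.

Fe is in group 8, so Fe²⁺ is d⁶ (8 − 2 = 6).
Octahedral high-spin t2g^4 e_g^2: CFSE = -0.4 × 133 = -53 kJ/mol.
Tetrahedral e^3 t2^3 gives -0.6Δₜ = -0.6 × (4/9) × 133 = -35 kJ/mol.
OSPE = -53 − (-35) = -18 kJ/mol.

-18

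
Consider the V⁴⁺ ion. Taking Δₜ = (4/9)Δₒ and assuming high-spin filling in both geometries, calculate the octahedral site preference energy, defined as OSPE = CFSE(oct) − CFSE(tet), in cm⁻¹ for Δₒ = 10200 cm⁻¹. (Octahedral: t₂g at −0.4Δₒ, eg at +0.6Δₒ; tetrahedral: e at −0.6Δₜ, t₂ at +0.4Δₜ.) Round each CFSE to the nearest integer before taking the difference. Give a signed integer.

-1360

V⁴⁺: group 5, so d-count = 5 − 4 = 1.
In an octahedral site d¹ (HS) is t2g^1 e_g^0, giving CFSE(oct) = -0.4Δₒ = -4080 cm⁻¹.
Tetrahedral e^1 t2^0 gives -0.6Δₜ = -0.6 × (4/9) × 10200 = -2720 cm⁻¹.
OSPE = -4080 − (-2720) = -1360 cm⁻¹.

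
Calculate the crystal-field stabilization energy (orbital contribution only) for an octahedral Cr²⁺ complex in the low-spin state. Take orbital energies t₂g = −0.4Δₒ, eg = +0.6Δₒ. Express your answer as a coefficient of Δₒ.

Cr sits in group 6; removing 2 electrons leaves Cr²⁺ with 6 − 2 = 4 d electrons.
Configuration: t₂g⁴ eg⁰.
CFSE = 4(-0.4Δₒ) + 0(0.6Δₒ) = -1.6Δₒ + 0.0Δₒ = -1.6Δₒ.

-1.6 Δₒ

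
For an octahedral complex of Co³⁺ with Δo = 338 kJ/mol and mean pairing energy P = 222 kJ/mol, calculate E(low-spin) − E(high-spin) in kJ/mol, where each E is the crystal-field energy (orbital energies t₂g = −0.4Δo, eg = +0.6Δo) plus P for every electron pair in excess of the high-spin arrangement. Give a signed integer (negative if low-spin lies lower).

-232

Co³⁺: group 9, so d-count = 9 − 3 = 6.
High-spin d⁶ fills as t₂g⁴ eg² with CFSE 4(−0.4) + 2(+0.6) = -0.4Δo = -135 kJ/mol.
Low-spin: t₂g⁶ eg⁰, orbital CFSE = -2.4Δo = -811 kJ/mol; plus 2 excess pairs × P = +444 kJ/mol; total -367 kJ/mol.
The difference is -367 − (-135) = -232 kJ/mol, so low-spin lies lower.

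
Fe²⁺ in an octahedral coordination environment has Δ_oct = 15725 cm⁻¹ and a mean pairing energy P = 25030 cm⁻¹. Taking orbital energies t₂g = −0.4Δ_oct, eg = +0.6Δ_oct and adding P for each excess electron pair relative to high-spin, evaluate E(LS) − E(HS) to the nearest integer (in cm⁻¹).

18610

Fe²⁺: group 8, so d-count = 8 − 2 = 6.
High-spin: t₂g⁴ eg², CFSE = -0.4Δ_oct = -6290 cm⁻¹.
Low-spin t₂g⁶ eg⁰ gives -2.4Δ_oct = -37740 cm⁻¹, but forming 2 extra pairs costs 2P = 50060 cm⁻¹, so E(LS) = -37740 + 50060 = 12320 cm⁻¹.
E(LS) − E(HS) = 12320 − (-6290) = 18610 cm⁻¹.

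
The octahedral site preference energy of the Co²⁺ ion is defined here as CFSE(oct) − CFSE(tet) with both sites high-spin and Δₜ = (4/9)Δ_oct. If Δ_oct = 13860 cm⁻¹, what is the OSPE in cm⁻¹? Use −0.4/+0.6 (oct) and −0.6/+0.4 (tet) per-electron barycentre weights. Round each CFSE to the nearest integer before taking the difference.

-3696

Group 9 minus oxidation state +2 gives a d⁷ configuration for Co²⁺.
In an octahedral site d⁷ (HS) is t₂g⁵ eg², giving CFSE(oct) = -0.8Δ_oct = -11088 cm⁻¹.
Tetrahedral: e⁴ t₂³, CFSE = 4(−0.6) + 3(+0.4) = -1.2Δₜ = -1.2 × (4/9) × 13860 = -7392 cm⁻¹.
OSPE = -11088 − (-7392) = -3696 cm⁻¹.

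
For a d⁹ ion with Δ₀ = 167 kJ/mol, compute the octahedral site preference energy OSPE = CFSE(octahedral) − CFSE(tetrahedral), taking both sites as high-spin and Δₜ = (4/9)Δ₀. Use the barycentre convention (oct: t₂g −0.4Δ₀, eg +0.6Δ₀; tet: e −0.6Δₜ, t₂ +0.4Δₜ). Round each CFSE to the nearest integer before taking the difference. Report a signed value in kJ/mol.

Octahedral (high-spin): t2g^6 e_g^3, CFSE = 6(−0.4) + 3(+0.6) = -0.6Δ₀ = -0.6 × 167 = -100 kJ/mol.
Tetrahedral e^4 t2^5 gives -0.4Δₜ = -0.4 × (4/9) × 167 = -30 kJ/mol.
OSPE = -100 − (-30) = -70 kJ/mol.

-70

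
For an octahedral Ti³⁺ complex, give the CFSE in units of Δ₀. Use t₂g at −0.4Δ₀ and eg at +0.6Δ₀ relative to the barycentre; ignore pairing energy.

-0.4 Δ₀

Ti is in group 4, so Ti³⁺ is d¹ (4 − 3 = 1).
Configuration: t₂g¹ eg⁰.
CFSE = 1(-0.4Δ₀) + 0(0.6Δ₀) = -0.4Δ₀ + 0.0Δ₀ = -0.4Δ₀.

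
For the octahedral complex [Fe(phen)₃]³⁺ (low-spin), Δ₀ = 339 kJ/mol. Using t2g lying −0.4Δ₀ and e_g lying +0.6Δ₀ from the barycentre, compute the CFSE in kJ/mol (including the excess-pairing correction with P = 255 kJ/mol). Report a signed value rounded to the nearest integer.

-168

phen is neutral, so the +3 overall charge sits on Fe: oxidation state +3.
Group 8 minus oxidation state +3 gives a d⁵ configuration for Fe³⁺.
The d⁵ electrons fill as t2g^5 e_g^0.
Orbital CFSE = 5(-0.4) + 0(0.6) = -2.0Δ₀ = -2.0 × 339 = -678 kJ/mol.
Relative to high-spin t2g^3 e_g^2 (0 paired), the low-spin configuration has 2 additional pairs, contributing +2 × 255 = +510 kJ/mol.
Overall CFSE = -678 + 510 = -168 kJ/mol.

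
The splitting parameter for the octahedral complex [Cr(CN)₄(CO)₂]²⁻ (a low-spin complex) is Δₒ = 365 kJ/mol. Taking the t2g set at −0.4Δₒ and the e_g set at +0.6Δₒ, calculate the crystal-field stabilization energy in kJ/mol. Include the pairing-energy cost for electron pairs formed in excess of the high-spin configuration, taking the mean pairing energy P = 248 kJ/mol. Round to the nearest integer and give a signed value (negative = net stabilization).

-336

Ligand charges: 4×(-1) from CN⁻ and 2×(+0) from CO sum to -4; with overall charge -2, Cr is +2.
Group 6 minus oxidation state +2 gives a d⁴ configuration for Cr²⁺.
The d⁴ electrons fill as t2g^4 e_g^0.
The orbital stabilization is -1.6Δₒ = -1.6 × 365 = -584 kJ/mol.
Pairing penalty: 1 pair vs 0 in the high-spin reference → 1 extra × P = 248 kJ/mol.
Combining: -584 + 248 = -336 kJ/mol.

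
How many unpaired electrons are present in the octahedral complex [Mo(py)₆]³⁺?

3

py is neutral, so the +3 overall charge sits on Mo: oxidation state +3.
Group 6 minus oxidation state +3 gives a d³ configuration for Mo³⁺.
Configuration: t₂g³ eg⁰, giving 3 unpaired electrons.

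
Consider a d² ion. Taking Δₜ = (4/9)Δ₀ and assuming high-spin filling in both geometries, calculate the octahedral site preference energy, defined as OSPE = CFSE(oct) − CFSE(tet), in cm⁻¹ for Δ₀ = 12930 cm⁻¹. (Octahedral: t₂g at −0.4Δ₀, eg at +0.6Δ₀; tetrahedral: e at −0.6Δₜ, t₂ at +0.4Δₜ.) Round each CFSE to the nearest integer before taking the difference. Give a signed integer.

-3448

Octahedral (high-spin): t₂g² eg⁰, CFSE = 2(−0.4) + 0(+0.6) = -0.8Δ₀ = -0.8 × 12930 = -10344 cm⁻¹.
In a tetrahedral site the filling is e² t₂⁰: CFSE(tet) = -1.2Δₜ = -1.2 × (4/9)(12930) = -6896 cm⁻¹.
OSPE = -10344 − (-6896) = -3448 cm⁻¹.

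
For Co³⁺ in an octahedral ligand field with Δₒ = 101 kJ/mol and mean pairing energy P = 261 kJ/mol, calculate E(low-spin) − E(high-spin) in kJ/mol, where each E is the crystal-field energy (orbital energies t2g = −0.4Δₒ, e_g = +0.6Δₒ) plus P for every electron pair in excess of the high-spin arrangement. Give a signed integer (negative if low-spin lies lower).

Co is in group 9, so Co³⁺ is d⁶ (9 − 3 = 6).
In the high-spin limit (t2g^4 e_g^2) the orbital term is -0.4Δₒ = -40 kJ/mol, with no excess pairing.
Low-spin t2g^6 e_g^0 gives -2.4Δₒ = -242 kJ/mol, but forming 2 extra pairs costs 2P = 522 kJ/mol, so E(LS) = -242 + 522 = 280 kJ/mol.
Thus E(LS) − E(HS) = 320 kJ/mol.

320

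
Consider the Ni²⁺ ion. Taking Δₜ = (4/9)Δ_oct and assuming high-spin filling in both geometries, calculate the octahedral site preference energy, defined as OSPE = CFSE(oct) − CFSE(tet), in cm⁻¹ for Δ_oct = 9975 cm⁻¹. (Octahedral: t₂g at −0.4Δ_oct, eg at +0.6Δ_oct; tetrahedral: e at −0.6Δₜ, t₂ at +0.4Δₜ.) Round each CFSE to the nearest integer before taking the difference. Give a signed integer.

-8423

Ni²⁺: group 10, so d-count = 10 − 2 = 8.
Octahedral high-spin t₂g⁶ eg²: CFSE = -1.2 × 9975 = -11970 cm⁻¹.
Tetrahedral: e⁴ t₂⁴, CFSE = 4(−0.6) + 4(+0.4) = -0.8Δₜ = -0.8 × (4/9) × 9975 = -3547 cm⁻¹.
Subtracting, OSPE = -11970 − (-3547) = -8423 cm⁻¹.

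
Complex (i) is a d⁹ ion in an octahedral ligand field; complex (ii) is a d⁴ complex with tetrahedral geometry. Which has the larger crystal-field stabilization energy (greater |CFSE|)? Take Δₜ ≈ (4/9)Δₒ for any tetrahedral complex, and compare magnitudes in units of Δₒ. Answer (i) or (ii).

(i)

(i): t₂g⁶ eg³, CFSE = -0.6Δₒ.
(ii): Tetrahedral fields are weak (Δₜ ≈ 4/9 Δₒ), so electrons fill high-spin; e² t₂², CFSE = -0.4Δₜ ≈ -0.18Δₒ.
So (i) has the larger |CFSE|.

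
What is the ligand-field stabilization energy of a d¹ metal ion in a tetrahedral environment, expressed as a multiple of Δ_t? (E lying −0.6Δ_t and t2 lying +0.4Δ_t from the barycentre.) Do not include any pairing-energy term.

-0.6 Δ_t

Tetrahedral splitting is small, so the complex is high-spin.
Configuration: e^1 t2^0.
CFSE = 1(-0.6Δ_t) + 0(0.4Δ_t) = -0.6Δ_t + 0.0Δ_t = -0.6Δ_t.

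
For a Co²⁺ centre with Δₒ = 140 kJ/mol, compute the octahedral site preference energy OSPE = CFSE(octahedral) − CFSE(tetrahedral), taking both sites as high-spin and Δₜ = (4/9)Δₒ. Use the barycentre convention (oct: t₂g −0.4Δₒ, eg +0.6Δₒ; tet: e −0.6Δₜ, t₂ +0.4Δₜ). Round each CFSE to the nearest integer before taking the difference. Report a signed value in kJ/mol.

Co²⁺: group 9, so d-count = 9 − 2 = 7.
In an octahedral site d⁷ (HS) is t2g^5 e_g^2, giving CFSE(oct) = -0.8Δₒ = -112 kJ/mol.
Tetrahedral: e^4 t2^3, CFSE = 4(−0.6) + 3(+0.4) = -1.2Δₜ = -1.2 × (4/9) × 140 = -75 kJ/mol.
Subtracting, OSPE = -112 − (-75) = -37 kJ/mol.

-37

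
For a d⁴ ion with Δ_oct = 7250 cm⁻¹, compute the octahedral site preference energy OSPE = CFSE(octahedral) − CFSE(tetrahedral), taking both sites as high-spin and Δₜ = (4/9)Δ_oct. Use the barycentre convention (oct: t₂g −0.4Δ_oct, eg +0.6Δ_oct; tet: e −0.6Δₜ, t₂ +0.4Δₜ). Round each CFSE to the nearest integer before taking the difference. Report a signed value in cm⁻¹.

-3061

Octahedral (high-spin): t₂g³ eg¹, CFSE = 3(−0.4) + 1(+0.6) = -0.6Δ_oct = -0.6 × 7250 = -4350 cm⁻¹.
In a tetrahedral site the filling is e² t₂²: CFSE(tet) = -0.4Δₜ = -0.4 × (4/9)(7250) = -1289 cm⁻¹.
Subtracting, OSPE = -4350 − (-1289) = -3061 cm⁻¹.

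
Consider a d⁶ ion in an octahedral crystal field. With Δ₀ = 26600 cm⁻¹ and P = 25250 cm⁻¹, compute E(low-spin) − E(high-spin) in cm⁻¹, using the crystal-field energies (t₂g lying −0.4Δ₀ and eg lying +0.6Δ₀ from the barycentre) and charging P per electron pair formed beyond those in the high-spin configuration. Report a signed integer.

-2700

High-spin: t₂g⁴ eg², CFSE = -0.4Δ₀ = -10640 cm⁻¹.
Low-spin t₂g⁶ eg⁰ gives -2.4Δ₀ = -63840 cm⁻¹, but forming 2 extra pairs costs 2P = 50500 cm⁻¹, so E(LS) = -63840 + 50500 = -13340 cm⁻¹.
The difference is -13340 − (-10640) = -2700 cm⁻¹, so low-spin lies lower.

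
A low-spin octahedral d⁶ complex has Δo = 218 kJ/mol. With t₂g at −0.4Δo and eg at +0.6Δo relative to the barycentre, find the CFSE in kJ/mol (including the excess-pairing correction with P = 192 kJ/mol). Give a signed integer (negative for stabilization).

Electron filling gives t₂g⁶ eg⁰.
The orbital stabilization is -2.4Δo = -2.4 × 218 = -523 kJ/mol.
High-spin d⁶ would be t₂g⁴ eg² with 1 pair; low-spin has 3, so 2 excess pairs cost +2P = +384 kJ/mol.
Overall CFSE = -523 + 384 = -139 kJ/mol.

-139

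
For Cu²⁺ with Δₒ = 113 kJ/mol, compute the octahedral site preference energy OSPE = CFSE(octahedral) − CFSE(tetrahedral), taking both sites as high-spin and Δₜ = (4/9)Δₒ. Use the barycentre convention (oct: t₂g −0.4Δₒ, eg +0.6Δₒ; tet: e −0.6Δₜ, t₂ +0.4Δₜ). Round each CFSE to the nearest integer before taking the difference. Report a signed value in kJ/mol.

-48

Cu sits in group 11; removing 2 electrons leaves Cu²⁺ with 11 − 2 = 9 d electrons.
Octahedral high-spin t2g^6 e_g^3: CFSE = -0.6 × 113 = -68 kJ/mol.
Tetrahedral e^4 t2^5 gives -0.4Δₜ = -0.4 × (4/9) × 113 = -20 kJ/mol.
Subtracting, OSPE = -68 − (-20) = -48 kJ/mol.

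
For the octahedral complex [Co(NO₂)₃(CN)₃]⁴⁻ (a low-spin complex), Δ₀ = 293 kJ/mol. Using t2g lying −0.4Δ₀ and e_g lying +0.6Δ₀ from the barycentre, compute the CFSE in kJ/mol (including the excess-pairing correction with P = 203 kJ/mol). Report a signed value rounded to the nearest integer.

Ligand charges: 3×(-1) from NO₂⁻ and 3×(-1) from CN⁻ sum to -6; with overall charge -4, Co is +2.
Co is in group 9, so Co²⁺ is d⁷ (9 − 2 = 7).
The d⁷ electrons fill as t2g^6 e_g^1.
Orbital CFSE = 6(-0.4) + 1(0.6) = -1.8Δ₀ = -1.8 × 293 = -527 kJ/mol.
High-spin d⁷ would be t2g^5 e_g^2 with 2 pairs; low-spin has 3, so 1 excess pair costs +1P = +203 kJ/mol.
Overall CFSE = -527 + 203 = -324 kJ/mol.

-324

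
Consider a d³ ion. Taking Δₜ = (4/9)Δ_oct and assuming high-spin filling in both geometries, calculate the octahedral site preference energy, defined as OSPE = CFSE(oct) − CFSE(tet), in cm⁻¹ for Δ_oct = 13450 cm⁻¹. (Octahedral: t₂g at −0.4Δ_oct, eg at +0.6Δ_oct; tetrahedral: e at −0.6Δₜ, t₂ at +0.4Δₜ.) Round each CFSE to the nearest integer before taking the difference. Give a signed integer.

Octahedral (high-spin): t2g^3 e_g^0, CFSE = 3(−0.4) + 0(+0.6) = -1.2Δ_oct = -1.2 × 13450 = -16140 cm⁻¹.
Tetrahedral: e^2 t2^1, CFSE = 2(−0.6) + 1(+0.4) = -0.8Δₜ = -0.8 × (4/9) × 13450 = -4782 cm⁻¹.
Subtracting, OSPE = -16140 − (-4782) = -11358 cm⁻¹.

-11358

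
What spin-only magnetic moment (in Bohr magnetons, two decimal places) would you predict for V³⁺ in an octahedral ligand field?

2.83 Bohr magnetons

Group 5 minus oxidation state +3 gives a d² configuration for V³⁺.
Configuration: t2g^2 e_g^0 → 2 unpaired electrons.
μ(spin-only) = √[2(2+2)] = √8 ≈ 2.83 Bohr magnetons.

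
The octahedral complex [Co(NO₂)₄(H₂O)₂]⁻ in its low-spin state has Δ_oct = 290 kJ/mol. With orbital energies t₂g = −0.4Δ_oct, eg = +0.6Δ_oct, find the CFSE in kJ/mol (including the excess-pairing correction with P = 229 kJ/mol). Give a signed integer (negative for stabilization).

-238

Ligand charges: 4×(-1) from NO₂⁻ and 2×(+0) from H₂O sum to -4; with overall charge -1, Co is +3.
Co is in group 9, so Co³⁺ is d⁶ (9 − 3 = 6).
The d⁶ electrons fill as t₂g⁶ eg⁰.
The orbital stabilization is -2.4Δ_oct = -2.4 × 290 = -696 kJ/mol.
Pairing penalty: 3 pairs vs 1 in the high-spin reference → 2 extra × P = 458 kJ/mol.
Overall CFSE = -696 + 458 = -238 kJ/mol.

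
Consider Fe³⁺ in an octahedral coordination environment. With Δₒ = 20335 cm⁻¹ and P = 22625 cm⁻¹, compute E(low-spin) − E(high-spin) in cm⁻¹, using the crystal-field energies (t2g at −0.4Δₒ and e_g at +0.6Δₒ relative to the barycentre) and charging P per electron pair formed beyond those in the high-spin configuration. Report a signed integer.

4580

Fe is in group 8, so Fe³⁺ is d⁵ (8 − 3 = 5).
In the high-spin limit (t2g^3 e_g^2) the orbital term is 0.0Δₒ = 0 cm⁻¹, with no excess pairing.
Low-spin: t2g^5 e_g^0, orbital CFSE = -2.0Δₒ = -40670 cm⁻¹; plus 2 excess pairs × P = +45250 cm⁻¹; total 4580 cm⁻¹.
E(LS) − E(HS) = 4580 − (0) = 4580 cm⁻¹.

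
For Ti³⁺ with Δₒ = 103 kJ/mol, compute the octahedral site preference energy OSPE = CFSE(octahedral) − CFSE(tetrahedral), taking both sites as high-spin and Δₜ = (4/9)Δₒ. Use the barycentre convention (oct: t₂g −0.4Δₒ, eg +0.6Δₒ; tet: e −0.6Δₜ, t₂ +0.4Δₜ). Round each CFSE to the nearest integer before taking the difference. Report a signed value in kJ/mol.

Ti sits in group 4; removing 3 electrons leaves Ti³⁺ with 4 − 3 = 1 d electrons.
Octahedral high-spin t₂g¹ eg⁰: CFSE = -0.4 × 103 = -41 kJ/mol.
Tetrahedral e¹ t₂⁰ gives -0.6Δₜ = -0.6 × (4/9) × 103 = -27 kJ/mol.
OSPE = -41 − (-27) = -14 kJ/mol.

-14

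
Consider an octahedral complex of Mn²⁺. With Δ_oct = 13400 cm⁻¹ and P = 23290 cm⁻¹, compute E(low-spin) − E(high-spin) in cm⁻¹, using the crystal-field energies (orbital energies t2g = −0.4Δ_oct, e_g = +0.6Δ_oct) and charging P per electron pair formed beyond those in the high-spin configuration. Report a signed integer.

Group 7 minus oxidation state +2 gives a d⁵ configuration for Mn²⁺.
High-spin d⁵ fills as t2g^3 e_g^2 with CFSE 3(−0.4) + 2(+0.6) = 0.0Δ_oct = 0 cm⁻¹.
Low-spin: t2g^5 e_g^0, orbital CFSE = -2.0Δ_oct = -26800 cm⁻¹; plus 2 excess pairs × P = +46580 cm⁻¹; total 19780 cm⁻¹.
Thus E(LS) − E(HS) = 19780 cm⁻¹.

19780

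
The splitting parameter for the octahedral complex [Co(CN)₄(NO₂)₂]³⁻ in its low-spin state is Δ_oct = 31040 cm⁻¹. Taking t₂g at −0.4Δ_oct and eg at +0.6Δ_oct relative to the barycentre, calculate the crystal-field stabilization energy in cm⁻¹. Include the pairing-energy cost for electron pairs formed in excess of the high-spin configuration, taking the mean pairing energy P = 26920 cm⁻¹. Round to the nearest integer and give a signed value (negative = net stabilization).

-20656

Ligand charges: 4×(-1) from CN⁻ and 2×(-1) from NO₂⁻ sum to -6; with overall charge -3, Co is +3.
Group 9 minus oxidation state +3 gives a d⁶ configuration for Co³⁺.
Electron filling gives t₂g⁶ eg⁰.
The orbital stabilization is -2.4Δ_oct = -2.4 × 31040 = -74496 cm⁻¹.
High-spin d⁶ would be t₂g⁴ eg² with 1 pair; low-spin has 3, so 2 excess pairs cost +2P = +53840 cm⁻¹.
Overall CFSE = -74496 + 53840 = -20656 cm⁻¹.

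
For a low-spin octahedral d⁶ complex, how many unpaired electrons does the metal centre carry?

Configuration: t2g^6 e_g^0, giving 0 unpaired electrons.

0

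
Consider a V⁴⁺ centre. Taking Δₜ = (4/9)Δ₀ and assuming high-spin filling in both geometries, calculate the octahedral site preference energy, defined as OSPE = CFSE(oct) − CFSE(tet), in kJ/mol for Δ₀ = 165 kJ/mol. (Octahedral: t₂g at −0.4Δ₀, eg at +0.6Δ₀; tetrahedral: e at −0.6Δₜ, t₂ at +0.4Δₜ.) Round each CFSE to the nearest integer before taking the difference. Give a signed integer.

V⁴⁺: group 5, so d-count = 5 − 4 = 1.
Octahedral high-spin t2g^1 e_g^0: CFSE = -0.4 × 165 = -66 kJ/mol.
Tetrahedral e^1 t2^0 gives -0.6Δₜ = -0.6 × (4/9) × 165 = -44 kJ/mol.
Subtracting, OSPE = -66 − (-44) = -22 kJ/mol.

-22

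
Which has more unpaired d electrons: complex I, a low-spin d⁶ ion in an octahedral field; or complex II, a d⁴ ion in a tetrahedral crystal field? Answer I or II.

I: t₂g⁶ eg⁰ → 0 unpaired.
II: Tetrahedral fields are weak (Δₜ ≈ 4/9 Δₒ), so electrons fill high-spin; e² t₂² → 4 unpaired.
So II has more unpaired electrons.

II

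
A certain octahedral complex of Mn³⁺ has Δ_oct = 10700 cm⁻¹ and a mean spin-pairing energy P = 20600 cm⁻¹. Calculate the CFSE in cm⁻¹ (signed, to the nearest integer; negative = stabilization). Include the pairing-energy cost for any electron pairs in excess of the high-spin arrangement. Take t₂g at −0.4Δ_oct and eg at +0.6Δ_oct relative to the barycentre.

-6420

Group 7 minus oxidation state +3 gives a d⁴ configuration for Mn³⁺.
Since Δ_oct = 10700 cm⁻¹ < P = 20600 cm⁻¹, the complex adopts the high-spin configuration.
Filling d⁴ accordingly: t₂g³ eg¹.
Orbital CFSE = -0.6Δ_oct = -0.6 × 10700 = -6420 cm⁻¹.
High-spin has no excess pairs, so no pairing correction applies.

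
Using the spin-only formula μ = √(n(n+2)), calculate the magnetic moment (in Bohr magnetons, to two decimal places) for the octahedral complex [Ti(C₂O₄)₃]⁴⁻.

Each C₂O₄²⁻ contributes -2; 3 × (-2) = -6. With overall charge -4, Ti is in the +2 oxidation state.
Ti is in group 4, so Ti²⁺ is d² (4 − 2 = 2).
For octahedral d² the high- and low-spin configurations coincide.
Configuration: t₂g² eg⁰ → 2 unpaired electrons.
μ(spin-only) = √[2(2+2)] = √8 ≈ 2.83 Bohr magnetons.

2.83 Bohr magnetons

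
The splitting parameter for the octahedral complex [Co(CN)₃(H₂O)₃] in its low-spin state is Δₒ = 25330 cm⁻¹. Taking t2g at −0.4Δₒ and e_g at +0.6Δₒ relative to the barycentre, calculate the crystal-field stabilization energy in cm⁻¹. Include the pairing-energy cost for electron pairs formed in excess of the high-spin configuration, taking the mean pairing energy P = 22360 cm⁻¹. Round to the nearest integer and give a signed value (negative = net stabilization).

Ligand charges: 3×(-1) from CN⁻ and 3×(+0) from H₂O sum to -3; with overall charge +0, Co is +3.
Co³⁺: group 9, so d-count = 9 − 3 = 6.
Configuration: t2g^6 e_g^0.
The orbital stabilization is -2.4Δₒ = -2.4 × 25330 = -60792 cm⁻¹.
Pairing penalty: 3 pairs vs 1 in the high-spin reference → 2 extra × P = 44720 cm⁻¹.
Combining: -60792 + 44720 = -16072 cm⁻¹.

-16072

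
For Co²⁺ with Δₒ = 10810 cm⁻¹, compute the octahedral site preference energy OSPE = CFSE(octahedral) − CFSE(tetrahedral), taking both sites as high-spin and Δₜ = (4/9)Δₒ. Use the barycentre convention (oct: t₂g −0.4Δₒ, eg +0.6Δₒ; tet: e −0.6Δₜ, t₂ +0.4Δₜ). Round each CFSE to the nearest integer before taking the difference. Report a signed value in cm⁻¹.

Group 9 minus oxidation state +2 gives a d⁷ configuration for Co²⁺.
Octahedral high-spin t₂g⁵ eg²: CFSE = -0.8 × 10810 = -8648 cm⁻¹.
In a tetrahedral site the filling is e⁴ t₂³: CFSE(tet) = -1.2Δₜ = -1.2 × (4/9)(10810) = -5765 cm⁻¹.
OSPE = -8648 − (-5765) = -2883 cm⁻¹.

-2883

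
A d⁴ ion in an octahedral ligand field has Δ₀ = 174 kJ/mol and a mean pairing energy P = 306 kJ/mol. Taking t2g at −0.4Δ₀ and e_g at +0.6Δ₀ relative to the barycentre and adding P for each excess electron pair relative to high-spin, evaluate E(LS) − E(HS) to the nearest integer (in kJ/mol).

In the high-spin limit (t2g^3 e_g^1) the orbital term is -0.6Δ₀ = -104 kJ/mol, with no excess pairing.
Low-spin t2g^4 e_g^0 gives -1.6Δ₀ = -278 kJ/mol, but forming 1 extra pair costs 1P = 306 kJ/mol, so E(LS) = -278 + 306 = 28 kJ/mol.
The difference is 28 − (-104) = 132 kJ/mol, so high-spin lies lower.

132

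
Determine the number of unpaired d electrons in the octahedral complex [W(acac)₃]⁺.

Each acac⁻ contributes -1; 3 × (-1) = -3. With overall charge +1, W is in the +4 oxidation state.
W sits in group 6; removing 4 electrons leaves W⁴⁺ with 6 − 4 = 2 d electrons.
Configuration: t2g^2 e_g^0, giving 2 unpaired electrons.

2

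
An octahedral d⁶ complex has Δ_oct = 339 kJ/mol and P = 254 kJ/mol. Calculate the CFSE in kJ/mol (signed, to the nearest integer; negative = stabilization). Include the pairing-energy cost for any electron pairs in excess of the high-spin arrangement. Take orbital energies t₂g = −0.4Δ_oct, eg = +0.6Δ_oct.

Here Δ_oct > P (339 > 254), so the low-spin state is favoured.
Filling d⁶ accordingly: t₂g⁶ eg⁰.
Orbital CFSE = -2.4Δ_oct = -2.4 × 339 = -814 kJ/mol.
Excess pairs vs high-spin: 3 − 1 = 2; pairing cost = +508 kJ/mol.
Net CFSE = -814 + 508 = -306 kJ/mol.

-306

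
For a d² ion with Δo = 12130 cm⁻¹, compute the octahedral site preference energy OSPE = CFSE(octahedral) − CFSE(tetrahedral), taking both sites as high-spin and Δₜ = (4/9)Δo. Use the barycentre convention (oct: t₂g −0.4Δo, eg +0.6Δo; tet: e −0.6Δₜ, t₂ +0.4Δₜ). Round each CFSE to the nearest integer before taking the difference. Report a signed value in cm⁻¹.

-3235

Octahedral (high-spin): t₂g² eg⁰, CFSE = 2(−0.4) + 0(+0.6) = -0.8Δo = -0.8 × 12130 = -9704 cm⁻¹.
In a tetrahedral site the filling is e² t₂⁰: CFSE(tet) = -1.2Δₜ = -1.2 × (4/9)(12130) = -6469 cm⁻¹.
Subtracting, OSPE = -9704 − (-6469) = -3235 cm⁻¹.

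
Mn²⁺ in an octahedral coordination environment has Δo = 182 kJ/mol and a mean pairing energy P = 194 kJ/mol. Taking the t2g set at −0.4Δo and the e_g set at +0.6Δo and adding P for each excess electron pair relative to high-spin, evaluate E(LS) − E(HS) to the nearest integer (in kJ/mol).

24

Mn²⁺: group 7, so d-count = 7 − 2 = 5.
High-spin: t2g^3 e_g^2, CFSE = 0.0Δo = 0 kJ/mol.
For low-spin the configuration is t2g^5 e_g^0: orbital energy -2.0 × 182 = -364 kJ/mol, and 2 additional pairs relative to high-spin add 388 kJ/mol, giving 24 kJ/mol.
The difference is 24 − (0) = 24 kJ/mol, so high-spin lies lower.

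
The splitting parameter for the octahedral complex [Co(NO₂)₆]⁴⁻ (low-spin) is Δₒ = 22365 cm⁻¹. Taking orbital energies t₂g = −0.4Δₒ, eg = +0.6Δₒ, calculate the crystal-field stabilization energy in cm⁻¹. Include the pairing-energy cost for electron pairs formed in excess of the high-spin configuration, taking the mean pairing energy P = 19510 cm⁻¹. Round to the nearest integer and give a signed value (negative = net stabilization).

-20747

Each NO₂⁻ contributes -1; 6 × (-1) = -6. With overall charge -4, Co is in the +2 oxidation state.
Co²⁺: group 9, so d-count = 9 − 2 = 7.
Electron filling gives t₂g⁶ eg¹.
The orbital stabilization is -1.8Δₒ = -1.8 × 22365 = -40257 cm⁻¹.
High-spin d⁷ would be t₂g⁵ eg² with 2 pairs; low-spin has 3, so 1 excess pair costs +1P = +19510 cm⁻¹.
Overall CFSE = -40257 + 19510 = -20747 cm⁻¹.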